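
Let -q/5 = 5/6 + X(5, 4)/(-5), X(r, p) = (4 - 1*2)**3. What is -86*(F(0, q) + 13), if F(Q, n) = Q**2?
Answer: -1118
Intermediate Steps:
X(r, p) = 8 (X(r, p) = (4 - 2)**3 = 2**3 = 8)
q = 23/6 (q = -5*(5/6 + 8/(-5)) = -5*(5*(1/6) + 8*(-1/5)) = -5*(5/6 - 8/5) = -5*(-23/30) = 23/6 ≈ 3.8333)
-86*(F(0, q) + 13) = -86*(0**2 + 13) = -86*(0 + 13) = -86*13 = -1118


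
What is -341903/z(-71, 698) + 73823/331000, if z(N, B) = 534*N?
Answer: 57984409111/6274767000 ≈ 9.2409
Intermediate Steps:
-341903/z(-71, 698) + 73823/331000 = -341903/(534*(-71)) + 73823/331000 = -341903/(-37914) + 73823*(1/331000) = -341903*(-1/37914) + 73823/331000 = 341903/37914 + 73823/331000 = 57984409111/6274767000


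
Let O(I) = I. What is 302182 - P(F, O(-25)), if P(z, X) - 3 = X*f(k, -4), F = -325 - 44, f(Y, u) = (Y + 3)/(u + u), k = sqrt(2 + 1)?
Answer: 2417357/8 - 25*sqrt(3)/8 ≈ 3.0216e+5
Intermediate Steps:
k = sqrt(3) ≈ 1.7320
f(Y, u) = (3 + Y)/(2*u) (f(Y, u) = (3 + Y)/((2*u)) = (3 + Y)*(1/(2*u)) = (3 + Y)/(2*u))
F = -369
P(z, X) = 3 + X*(-3/8 - sqrt(3)/8) (P(z, X) = 3 + X*((1/2)*(3 + sqrt(3))/(-4)) = 3 + X*((1/2)*(-1/4)*(3 + sqrt(3))) = 3 + X*(-3/8 - sqrt(3)/8))
302182 - P(F, O(-25)) = 302182 - (3 - 1/8*(-25)*(3 + sqrt(3))) = 302182 - (3 + (75/8 + 25*sqrt(3)/8)) = 302182 - (99/8 + 25*sqrt(3)/8) = 302182 + (-99/8 - 25*sqrt(3)/8) = 2417357/8 - 25*sqrt(3)/8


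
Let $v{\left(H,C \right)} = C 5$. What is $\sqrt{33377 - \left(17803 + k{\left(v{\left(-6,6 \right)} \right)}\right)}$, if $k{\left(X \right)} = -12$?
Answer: $\sqrt{15586} \approx 124.84$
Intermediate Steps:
$v{\left(H,C \right)} = 5 C$
$\sqrt{33377 - \left(17803 + k{\left(v{\left(-6,6 \right)} \right)}\right)} = \sqrt{33377 - 17791} = \sqrt{15586}$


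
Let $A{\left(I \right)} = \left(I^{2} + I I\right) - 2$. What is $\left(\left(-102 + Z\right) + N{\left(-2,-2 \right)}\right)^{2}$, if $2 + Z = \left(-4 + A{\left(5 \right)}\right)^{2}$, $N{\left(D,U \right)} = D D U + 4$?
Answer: $3341584$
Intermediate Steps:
$A{\left(I \right)} = -2 + 2 I^{2}$ ($A{\left(I \right)} = \left(I^{2} + I^{2}\right) - 2 = 2 I^{2} - 2 = -2 + 2 I^{2}$)
$N{\left(D,U \right)} = 4 + U D^{2}$ ($N{\left(D,U \right)} = D^{2} U + 4 = U D^{2} + 4 = 4 + U D^{2}$)
$Z = 1934$ ($Z = -2 + \left(-4 - \left(2 - 2 \cdot 5^{2}\right)\right)^{2} = -2 + \left(-4 + \left(-2 + 2 \cdot 25\right)\right)^{2} = -2 + \left(-4 + \left(-2 + 50\right)\right)^{2} = -2 + \left(-4 + 48\right)^{2} = -2 + 44^{2} = -2 + 1936 = 1934$)
$\left(\left(-102 + Z\right) + N{\left(-2,-2 \right)}\right)^{2} = \left(\left(-102 + 1934\right) + \left(4 - 2 \left(-2\right)^{2}\right)\right)^{2} = \left(1832 + \left(4 - 8\right)\right)^{2} = \left(1832 - 4\right)^{2} = 1828^{2} = 3341584$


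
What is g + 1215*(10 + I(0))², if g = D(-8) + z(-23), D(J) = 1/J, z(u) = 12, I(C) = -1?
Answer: 787415/8 ≈ 98427.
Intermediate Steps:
g = 95/8 (g = 1/(-8) + 12 = -⅛ + 12 = 95/8 ≈ 11.875)
g + 1215*(10 + I(0))² = 95/8 + 1215*(10 - 1)² = 95/8 + 1215*9² = 95/8 + 1215*81 = 95/8 + 98415 = 787415/8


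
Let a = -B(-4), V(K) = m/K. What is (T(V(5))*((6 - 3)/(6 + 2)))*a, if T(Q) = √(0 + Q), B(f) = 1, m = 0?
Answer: 0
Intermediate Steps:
V(K) = 0 (V(K) = 0/K = 0)
a = -1 (a = -1*1 = -1)
T(Q) = √Q
(T(V(5))*((6 - 3)/(6 + 2)))*a = (√0*((6 - 3)/(6 + 2)))*(-1) = (0*(3/8))*(-1) = 0*(-1) = 0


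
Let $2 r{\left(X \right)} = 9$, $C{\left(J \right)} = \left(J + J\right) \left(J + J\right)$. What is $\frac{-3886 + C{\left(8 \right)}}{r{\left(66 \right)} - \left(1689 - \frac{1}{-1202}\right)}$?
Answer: $\frac{39666}{18407} \approx 2.1549$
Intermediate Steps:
$C{\left(J \right)} = 4 J^{2}$ ($C{\left(J \right)} = 2 J 2 J = 4 J^{2}$)
$r{\left(X \right)} = \frac{9}{2}$ ($r{\left(X \right)} = \frac{1}{2} \cdot 9 = \frac{9}{2}$)
$\frac{-3886 + C{\left(8 \right)}}{r{\left(66 \right)} - \left(1689 - \frac{1}{-1202}\right)} = \frac{-3886 + 4 \cdot 8^{2}}{\frac{9}{2} - \left(1689 - \frac{1}{-1202}\right)} = \frac{-3886 + 4 \cdot 64}{\frac{9}{2} - \frac{2030179}{1202}} = \frac{-3886 + 256}{\frac{9}{2} - \frac{2030179}{1202}} = - \frac{3630}{- \frac{1012385}{601}} = \left(-3630\right) \left(- \frac{601}{1012385}\right) = \frac{39666}{18407}$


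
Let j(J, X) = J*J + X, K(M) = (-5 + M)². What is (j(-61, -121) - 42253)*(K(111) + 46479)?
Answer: -2230857895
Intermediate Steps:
j(J, X) = X + J² (j(J, X) = J² + X = X + J²)
(j(-61, -121) - 42253)*(K(111) + 46479) = ((-121 + (-61)²) - 42253)*((-5 + 111)² + 46479) = ((-121 + 3721) - 42253)*(106² + 46479) = (3600 - 42253)*(11236 + 46479) = -38653*57715 = -2230857895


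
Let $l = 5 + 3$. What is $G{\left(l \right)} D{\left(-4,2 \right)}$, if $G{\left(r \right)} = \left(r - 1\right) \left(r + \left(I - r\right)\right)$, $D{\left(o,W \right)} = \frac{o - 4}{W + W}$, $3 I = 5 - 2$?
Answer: $-14$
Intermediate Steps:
$l = 8$
$I = 1$ ($I = \frac{5 - 2}{3} = \frac{1}{3} \cdot 3 = 1$)
$D{\left(o,W \right)} = \frac{-4 + o}{2 W}$
$G{\left(r \right)} = -1 + r$ ($G{\left(r \right)} = \left(r - 1\right) \left(r - \left(-1 + r\right)\right) = \left(-1 + r\right) 1 = -1 + r$)
$G{\left(l \right)} D{\left(-4,2 \right)} = \left(-1 + 8\right) \frac{-4 - 4}{2 \cdot 2} = 7 \cdot \frac{1}{2} \cdot \frac{1}{2} \left(-8\right) = 7 \left(-2\right) = -14$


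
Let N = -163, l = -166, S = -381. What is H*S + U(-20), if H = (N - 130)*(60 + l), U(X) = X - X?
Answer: -11833098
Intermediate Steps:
U(X) = 0
H = 31058 (H = (-163 - 130)*(60 - 166) = -293*(-106) = 31058)
H*S + U(-20) = 31058*(-381) + 0 = -11833098 + 0 = -11833098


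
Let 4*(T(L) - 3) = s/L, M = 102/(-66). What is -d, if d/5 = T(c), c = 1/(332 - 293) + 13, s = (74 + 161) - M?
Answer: -421335/11176 ≈ -37.700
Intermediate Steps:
M = -17/11 (M = 102*(-1/66) = -17/11 ≈ -1.5455)
s = 2602/11 (s = (74 + 161) - 1*(-17/11) = 235 + 17/11 = 2602/11 ≈ 236.55)
c = 508/39 (c = 1/39 + 13 = 508/39 ≈ 13.026)
T(L) = 3 + 1301/(22*L) (T(L) = 3 + (2602/(11*L))/4 = 3 + 1301/(22*L))
d = 421335/11176 (d = 5*(3 + 1301/(22*(508/39))) = 5*(3 + (1301/22)*(39/508)) = 5*(3 + 50739/11176) = 5*(84267/11176) = 421335/11176 ≈ 37.700)
-d = -1*421335/11176 = -421335/11176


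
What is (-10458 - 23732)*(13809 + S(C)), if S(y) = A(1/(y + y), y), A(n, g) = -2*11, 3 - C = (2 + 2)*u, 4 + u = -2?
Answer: -471377530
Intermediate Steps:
u = -6 (u = -4 - 2 = -6)
C = 27 (C = 3 - (2 + 2)*(-6) = 3 - 4*(-6) = 3 - 1*(-24) = 3 + 24 = 27)
A(n, g) = -22
S(y) = -22
(-10458 - 23732)*(13809 + S(C)) = (-10458 - 23732)*(13809 - 22) = -34190*13787 = -471377530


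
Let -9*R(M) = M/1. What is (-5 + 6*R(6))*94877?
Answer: -853893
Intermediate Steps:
R(M) = -M/9 (R(M) = -M/(9*1) = -M/9)
(-5 + 6*R(6))*94877 = (-5 + 6*(-⅑*6))*94877 = (-5 + 6*(-⅔))*94877 = (-5 - 4)*94877 = -9*94877 = -853893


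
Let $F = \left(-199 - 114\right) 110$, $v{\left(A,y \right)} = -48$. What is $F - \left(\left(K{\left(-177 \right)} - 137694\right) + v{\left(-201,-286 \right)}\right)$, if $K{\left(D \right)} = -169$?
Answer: $103481$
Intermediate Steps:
$F = -34430$ ($F = \left(-313\right) 110 = -34430$)
$F - \left(\left(K{\left(-177 \right)} - 137694\right) + v{\left(-201,-286 \right)}\right) = -34430 - \left(\left(-169 - 137694\right) - 48\right) = -34430 - \left(-137863 - 48\right) = -34430 - -137911 = -34430 + 137911 = 103481$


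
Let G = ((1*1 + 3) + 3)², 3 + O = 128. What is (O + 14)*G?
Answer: 6811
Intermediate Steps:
O = 125 (O = -3 + 128 = 125)
G = 49 (G = ((1 + 3) + 3)² = (4 + 3)² = 7² = 49)
(O + 14)*G = (125 + 14)*49 = 139*49 = 6811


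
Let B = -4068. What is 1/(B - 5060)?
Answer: -1/9128 ≈ -0.00010955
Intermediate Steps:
1/(B - 5060) = 1/(-4068 - 5060) = 1/(-9128) = -1/9128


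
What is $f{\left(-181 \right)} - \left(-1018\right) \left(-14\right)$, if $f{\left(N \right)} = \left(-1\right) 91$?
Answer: $-14343$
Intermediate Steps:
$f{\left(N \right)} = -91$
$f{\left(-181 \right)} - \left(-1018\right) \left(-14\right) = -91 - \left(-1018\right) \left(-14\right) = -91 - 14252 = -14343$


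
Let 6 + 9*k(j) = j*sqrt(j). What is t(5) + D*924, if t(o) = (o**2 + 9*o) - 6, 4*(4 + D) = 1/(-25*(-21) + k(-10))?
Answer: -11553526793/3181423 + 2970*I*sqrt(10)/3181423 ≈ -3631.6 + 0.0029521*I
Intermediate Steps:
k(j) = -2/3 + j**(3/2)/9 (k(j) = -2/3 + (j*sqrt(j))/9 = -2/3 + j**(3/2)/9)
D = -4 + 1/(4*(1573/3 - 10*I*sqrt(10)/9)) (D = -4 + 1/(4*(-25*(-21) + (-2/3 + (-10)**(3/2)/9))) = -4 + 1/(4*(525 + (-2/3 + (-10*I*sqrt(10))/9))) = -4 + 1/(4*(525 + (-2/3 - 10*I*sqrt(10)/9))) = -4 + 1/(4*(1573/3 - 10*I*sqrt(10)/9)) ≈ -3.9995 + 3.1949e-6*I)
t(o) = -6 + o**2 + 9*o
t(5) + D*924 = (-6 + 5**2 + 9*5) + (-356276905/89079844 + 45*I*sqrt(10)/44539922)*924 = (-6 + 25 + 45) + (-11757137865/3181423 + 2970*I*sqrt(10)/3181423) = 64 + (-11757137865/3181423 + 2970*I*sqrt(10)/3181423) = -11553526793/3181423 + 2970*I*sqrt(10)/3181423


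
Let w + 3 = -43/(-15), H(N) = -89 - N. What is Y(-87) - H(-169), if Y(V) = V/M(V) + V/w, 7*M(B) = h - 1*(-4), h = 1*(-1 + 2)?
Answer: 4507/10 ≈ 450.70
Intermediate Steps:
h = 1 (h = 1*1 = 1)
w = -2/15 (w = -3 - 43/(-15) = -3 - 43*(-1/15) = -3 + 43/15 = -2/15 ≈ -0.13333)
M(B) = 5/7 (M(B) = (1 - 1*(-4))/7 = (1 + 4)/7 = (⅐)*5 = 5/7)
Y(V) = -61*V/10 (Y(V) = V/(5/7) + V/(-2/15) = V*(7/5) + V*(-15/2) = 7*V/5 - 15*V/2 = -61*V/10)
Y(-87) - H(-169) = -61/10*(-87) - (-89 - 1*(-169)) = 5307/10 - (-89 + 169) = 5307/10 - 1*80 = 5307/10 - 80 = 4507/10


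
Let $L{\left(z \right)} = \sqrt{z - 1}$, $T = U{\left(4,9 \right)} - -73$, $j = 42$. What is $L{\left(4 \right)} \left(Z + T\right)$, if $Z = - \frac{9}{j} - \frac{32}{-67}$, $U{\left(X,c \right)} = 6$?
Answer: $\frac{74349 \sqrt{3}}{938} \approx 137.29$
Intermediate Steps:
$T = 79$ ($T = 6 - -73 = 6 + 73 = 79$)
$Z = \frac{247}{938}$ ($Z = - \frac{9}{42} - \frac{32}{-67} = \left(-9\right) \frac{1}{42} - - \frac{32}{67} = - \frac{3}{14} + \frac{32}{67} = \frac{247}{938} \approx 0.26333$)
$L{\left(z \right)} = \sqrt{-1 + z}$
$L{\left(4 \right)} \left(Z + T\right) = \sqrt{-1 + 4} \left(\frac{247}{938} + 79\right) = \sqrt{3} \cdot \frac{74349}{938} = \frac{74349 \sqrt{3}}{938}$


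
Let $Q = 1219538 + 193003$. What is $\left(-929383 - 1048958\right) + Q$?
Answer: $-565800$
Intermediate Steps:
$Q = 1412541$
$\left(-929383 - 1048958\right) + Q = \left(-929383 - 1048958\right) + 1412541 = -1978341 + 1412541 = -565800$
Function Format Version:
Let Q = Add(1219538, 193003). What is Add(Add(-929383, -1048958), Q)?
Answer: -565800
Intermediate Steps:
Q = 1412541
Add(Add(-929383, -1048958), Q) = Add(Add(-929383, -1048958), 1412541) = Add(-1978341, 1412541) = -565800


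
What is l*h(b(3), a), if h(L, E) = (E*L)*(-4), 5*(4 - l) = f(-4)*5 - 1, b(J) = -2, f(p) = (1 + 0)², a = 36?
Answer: 4608/5 ≈ 921.60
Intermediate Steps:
f(p) = 1 (f(p) = 1² = 1)
l = 16/5 (l = 4 - (1*5 - 1)/5 = 4 - (5 - 1)/5 = 4 - ⅕*4 = 4 - ⅘ = 16/5 ≈ 3.2000)
h(L, E) = -4*E*L
l*h(b(3), a) = 16*(-4*36*(-2))/5 = (16/5)*288 = 4608/5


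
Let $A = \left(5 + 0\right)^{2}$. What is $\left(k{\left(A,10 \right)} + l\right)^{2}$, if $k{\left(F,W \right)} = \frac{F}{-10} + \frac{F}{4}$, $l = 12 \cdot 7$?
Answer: $\frac{123201}{16} \approx 7700.1$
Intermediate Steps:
$l = 84$
$A = 25$ ($A = 5^{2} = 25$)
$k{\left(F,W \right)} = \frac{3 F}{20}$ ($k{\left(F,W \right)} = F \left(- \frac{1}{10}\right) + F \frac{1}{4} = - \frac{F}{10} + \frac{F}{4} = \frac{3 F}{20}$)
$\left(k{\left(A,10 \right)} + l\right)^{2} = \left(\frac{3}{20} \cdot 25 + 84\right)^{2} = \left(\frac{15}{4} + 84\right)^{2} = \left(\frac{351}{4}\right)^{2} = \frac{123201}{16}$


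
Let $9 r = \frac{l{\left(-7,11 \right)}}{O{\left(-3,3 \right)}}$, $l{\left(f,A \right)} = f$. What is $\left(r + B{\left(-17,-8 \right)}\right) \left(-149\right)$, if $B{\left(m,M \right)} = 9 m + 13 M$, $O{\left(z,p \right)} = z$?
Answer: $\frac{1032868}{27} \approx 38254.0$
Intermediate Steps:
$r = \frac{7}{27}$ ($r = \frac{\left(-7\right) \frac{1}{-3}}{9} = \frac{\left(-7\right) \left(- \frac{1}{3}\right)}{9} = \frac{1}{9} \cdot \frac{7}{3} = \frac{7}{27} \approx 0.25926$)
$\left(r + B{\left(-17,-8 \right)}\right) \left(-149\right) = \left(\frac{7}{27} + \left(9 \left(-17\right) + 13 \left(-8\right)\right)\right) \left(-149\right) = \left(\frac{7}{27} - 257\right) \left(-149\right) = \left(- \frac{6932}{27}\right) \left(-149\right) = \frac{1032868}{27}$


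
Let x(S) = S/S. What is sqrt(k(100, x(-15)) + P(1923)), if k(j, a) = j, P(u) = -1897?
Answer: I*sqrt(1797) ≈ 42.391*I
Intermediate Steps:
x(S) = 1
sqrt(k(100, x(-15)) + P(1923)) = sqrt(100 - 1897) = sqrt(-1797) = I*sqrt(1797)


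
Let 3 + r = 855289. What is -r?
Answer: -855286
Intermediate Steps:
r = 855286 (r = -3 + 855289 = 855286)
-r = -1*855286 = -855286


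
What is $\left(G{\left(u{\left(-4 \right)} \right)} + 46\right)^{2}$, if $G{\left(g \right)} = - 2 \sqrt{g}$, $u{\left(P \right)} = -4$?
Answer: $2100 - 368 i \approx 2100.0 - 368.0 i$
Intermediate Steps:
$\left(G{\left(u{\left(-4 \right)} \right)} + 46\right)^{2} = \left(- 2 \sqrt{-4} + 46\right)^{2} = \left(- 2 \cdot 2 i + 46\right)^{2} = \left(- 4 i + 46\right)^{2} = \left(46 - 4 i\right)^{2}$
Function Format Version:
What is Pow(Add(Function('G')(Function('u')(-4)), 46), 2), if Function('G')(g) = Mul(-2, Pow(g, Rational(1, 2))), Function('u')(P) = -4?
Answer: Add(2100, Mul(-368, I)) ≈ Add(2100.0, Mul(-368.00, I))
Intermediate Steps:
Pow(Add(Function('G')(Function('u')(-4)), 46), 2) = Pow(Add(Mul(-2, Pow(-4, Rational(1, 2))), 46), 2) = Pow(Add(Mul(-2, Mul(2, I)), 46), 2) = Pow(Add(Mul(-4, I), 46), 2) = Pow(Add(46, Mul(-4, I)), 2)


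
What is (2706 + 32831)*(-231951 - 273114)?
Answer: -17948494905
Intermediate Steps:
(2706 + 32831)*(-231951 - 273114) = 35537*(-505065) = -17948494905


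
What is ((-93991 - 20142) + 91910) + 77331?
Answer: 55108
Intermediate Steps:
((-93991 - 20142) + 91910) + 77331 = (-114133 + 91910) + 77331 = -22223 + 77331 = 55108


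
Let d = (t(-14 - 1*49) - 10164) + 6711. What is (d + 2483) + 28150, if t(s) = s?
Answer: 27117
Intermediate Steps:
d = -3516 (d = ((-14 - 1*49) - 10164) + 6711 = ((-14 - 49) - 10164) + 6711 = (-63 - 10164) + 6711 = -10227 + 6711 = -3516)
(d + 2483) + 28150 = (-3516 + 2483) + 28150 = -1033 + 28150 = 27117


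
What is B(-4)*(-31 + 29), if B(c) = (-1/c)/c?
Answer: ⅛ ≈ 0.12500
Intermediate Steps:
B(c) = -1/c²
B(-4)*(-31 + 29) = (-1/(-4)²)*(-31 + 29) = -1*1/16*(-2) = -1/16*(-2) = ⅛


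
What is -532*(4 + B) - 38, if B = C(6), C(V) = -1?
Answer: -1634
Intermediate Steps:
B = -1
-532*(4 + B) - 38 = -532*(4 - 1) - 38 = -532*3 - 38 = -133*12 - 38 = -1596 - 38 = -1634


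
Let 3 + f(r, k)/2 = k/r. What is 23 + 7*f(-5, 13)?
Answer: -277/5 ≈ -55.400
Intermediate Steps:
f(r, k) = -6 + 2*k/r (f(r, k) = -6 + 2*(k/r) = -6 + 2*k/r)
23 + 7*f(-5, 13) = 23 + 7*(-6 + 2*13/(-5)) = 23 + 7*(-6 + 2*13*(-⅕)) = 23 + 7*(-6 - 26/5) = 23 + 7*(-56/5) = 23 - 392/5 = -277/5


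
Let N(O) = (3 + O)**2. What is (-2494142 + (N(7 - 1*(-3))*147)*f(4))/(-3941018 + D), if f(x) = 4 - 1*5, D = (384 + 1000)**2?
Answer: 359855/289366 ≈ 1.2436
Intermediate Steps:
D = 1915456 (D = 1384**2 = 1915456)
f(x) = -1 (f(x) = 4 - 5 = -1)
(-2494142 + (N(7 - 1*(-3))*147)*f(4))/(-3941018 + D) = (-2494142 + ((3 + (7 - 1*(-3)))**2*147)*(-1))/(-3941018 + 1915456) = (-2494142 + ((3 + (7 + 3))**2*147)*(-1))/(-2025562) = (-2494142 + ((3 + 10)**2*147)*(-1))*(-1/2025562) = (-2494142 + (13**2*147)*(-1))*(-1/2025562) = (-2494142 + (169*147)*(-1))*(-1/2025562) = (-2494142 + 24843*(-1))*(-1/2025562) = (-2494142 - 24843)*(-1/2025562) = -2518985*(-1/2025562) = 359855/289366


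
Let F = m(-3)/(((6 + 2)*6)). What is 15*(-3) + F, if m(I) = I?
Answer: -721/16 ≈ -45.063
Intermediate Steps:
F = -1/16 (F = -3*1/(6*(6 + 2)) = -3/(8*6) = -3/48 = -3*1/48 = -1/16 ≈ -0.062500)
15*(-3) + F = 15*(-3) - 1/16 = -45 - 1/16 = -721/16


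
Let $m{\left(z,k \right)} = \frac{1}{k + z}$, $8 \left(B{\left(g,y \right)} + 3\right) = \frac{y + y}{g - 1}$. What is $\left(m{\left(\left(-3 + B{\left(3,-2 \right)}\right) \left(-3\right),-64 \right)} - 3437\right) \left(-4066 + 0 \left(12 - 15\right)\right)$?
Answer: $\frac{2529462666}{181} \approx 1.3975 \cdot 10^{7}$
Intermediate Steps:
$B{\left(g,y \right)} = -3 + \frac{y}{4 \left(-1 + g\right)}$ ($B{\left(g,y \right)} = -3 + \frac{\left(y + y\right) \frac{1}{g - 1}}{8} = -3 + \frac{2 y \frac{1}{-1 + g}}{8} = -3 + \frac{y}{4 \left(-1 + g\right)}$)
$\left(m{\left(\left(-3 + B{\left(3,-2 \right)}\right) \left(-3\right),-64 \right)} - 3437\right) \left(-4066 + 0 \left(12 - 15\right)\right) = \left(\frac{1}{-64 + \left(-3 + \frac{12 - 2 - 36}{4 \left(-1 + 3\right)}\right) \left(-3\right)} - 3437\right) \left(-4066 + 0 \left(12 - 15\right)\right) = \left(\frac{1}{-64 + \left(-3 + \frac{12 - 2 - 36}{4 \cdot 2}\right) \left(-3\right)} - 3437\right) \left(-4066 + 0 \left(-3\right)\right) = \left(\frac{1}{-64 + \left(-3 + \frac{1}{4} \cdot \frac{1}{2} \left(-26\right)\right) \left(-3\right)} - 3437\right) \left(-4066 + 0\right) = \left(\frac{1}{-64 + \left(-3 - \frac{13}{4}\right) \left(-3\right)} - 3437\right) \left(-4066\right) = \left(\frac{1}{-64 - - \frac{75}{4}} - 3437\right) \left(-4066\right) = \left(\frac{1}{-64 + \frac{75}{4}} - 3437\right) \left(-4066\right) = \left(\frac{1}{- \frac{181}{4}} - 3437\right) \left(-4066\right) = \left(- \frac{4}{181} - 3437\right) \left(-4066\right) = \left(- \frac{622101}{181}\right) \left(-4066\right) = \frac{2529462666}{181}$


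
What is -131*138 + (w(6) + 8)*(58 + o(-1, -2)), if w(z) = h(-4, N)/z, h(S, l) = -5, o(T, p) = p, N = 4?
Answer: -53030/3 ≈ -17677.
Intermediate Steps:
w(z) = -5/z
-131*138 + (w(6) + 8)*(58 + o(-1, -2)) = -131*138 + (-5/6 + 8)*(58 - 2) = -18078 + (-5*⅙ + 8)*56 = -18078 + (-⅚ + 8)*56 = -18078 + (43/6)*56 = -18078 + 1204/3 = -53030/3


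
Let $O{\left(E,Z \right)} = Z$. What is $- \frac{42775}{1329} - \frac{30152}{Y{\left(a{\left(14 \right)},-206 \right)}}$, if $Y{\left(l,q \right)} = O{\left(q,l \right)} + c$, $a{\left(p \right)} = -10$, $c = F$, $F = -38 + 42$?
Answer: $\frac{6635893}{1329} \approx 4993.1$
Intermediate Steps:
$F = 4$
$c = 4$
$Y{\left(l,q \right)} = 4 + l$ ($Y{\left(l,q \right)} = l + 4 = 4 + l$)
$- \frac{42775}{1329} - \frac{30152}{Y{\left(a{\left(14 \right)},-206 \right)}} = - \frac{42775}{1329} - \frac{30152}{4 - 10} = \left(-42775\right) \frac{1}{1329} - \frac{30152}{-6} = - \frac{42775}{1329} - - \frac{15076}{3} = - \frac{42775}{1329} + \frac{15076}{3} = \frac{6635893}{1329}$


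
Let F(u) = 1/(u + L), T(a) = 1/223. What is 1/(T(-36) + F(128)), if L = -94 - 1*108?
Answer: -16502/149 ≈ -110.75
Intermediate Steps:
T(a) = 1/223
L = -202 (L = -94 - 108 = -202)
F(u) = 1/(-202 + u) (F(u) = 1/(u - 202) = 1/(-202 + u))
1/(T(-36) + F(128)) = 1/(1/223 + 1/(-202 + 128)) = 1/(1/223 + 1/(-74)) = 1/(1/223 - 1/74) = 1/(-149/16502) = -16502/149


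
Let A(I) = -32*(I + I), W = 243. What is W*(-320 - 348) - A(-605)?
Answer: -201044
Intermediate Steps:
A(I) = -64*I
W*(-320 - 348) - A(-605) = 243*(-320 - 348) - (-64)*(-605) = 243*(-668) - 1*38720 = -162324 - 38720 = -201044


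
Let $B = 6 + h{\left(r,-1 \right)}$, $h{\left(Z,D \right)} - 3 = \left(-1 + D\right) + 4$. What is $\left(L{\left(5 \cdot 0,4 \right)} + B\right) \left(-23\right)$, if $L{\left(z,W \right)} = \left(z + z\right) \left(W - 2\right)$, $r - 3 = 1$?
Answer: $-253$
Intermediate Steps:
$r = 4$ ($r = 3 + 1 = 4$)
$h{\left(Z,D \right)} = 6 + D$ ($h{\left(Z,D \right)} = 3 + \left(\left(-1 + D\right) + 4\right) = 3 + \left(3 + D\right) = 6 + D$)
$B = 11$ ($B = 6 + \left(6 - 1\right) = 6 + 5 = 11$)
$L{\left(z,W \right)} = 2 z \left(-2 + W\right)$
$\left(L{\left(5 \cdot 0,4 \right)} + B\right) \left(-23\right) = \left(2 \cdot 5 \cdot 0 \left(-2 + 4\right) + 11\right) \left(-23\right) = \left(2 \cdot 0 \cdot 2 + 11\right) \left(-23\right) = \left(0 + 11\right) \left(-23\right) = 11 \left(-23\right) = -253$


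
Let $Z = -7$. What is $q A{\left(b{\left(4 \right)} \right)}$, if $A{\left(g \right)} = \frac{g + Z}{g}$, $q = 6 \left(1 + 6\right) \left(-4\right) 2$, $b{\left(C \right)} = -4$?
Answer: $-924$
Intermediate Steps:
$q = -336$ ($q = 6 \cdot 7 \left(-4\right) 2 = 42 \left(-4\right) 2 = \left(-168\right) 2 = -336$)
$A{\left(g \right)} = \frac{-7 + g}{g}$ ($A{\left(g \right)} = \frac{g - 7}{g} = \frac{-7 + g}{g}$)
$q A{\left(b{\left(4 \right)} \right)} = - 336 \frac{-7 - 4}{-4} = - 336 \left(\left(- \frac{1}{4}\right) \left(-11\right)\right) = \left(-336\right) \frac{11}{4} = -924$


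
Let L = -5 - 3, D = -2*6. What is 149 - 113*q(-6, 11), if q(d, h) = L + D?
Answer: 2409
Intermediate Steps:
D = -12
L = -8
q(d, h) = -20 (q(d, h) = -8 - 12 = -20)
149 - 113*q(-6, 11) = 149 - 113*(-20) = 149 + 2260 = 2409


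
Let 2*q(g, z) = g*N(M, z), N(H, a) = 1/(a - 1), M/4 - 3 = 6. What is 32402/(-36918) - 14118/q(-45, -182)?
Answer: -10597983593/92295 ≈ -1.1483e+5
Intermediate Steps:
M = 36 (M = 12 + 4*6 = 12 + 24 = 36)
N(H, a) = 1/(-1 + a)
q(g, z) = g/(2*(-1 + z)) (q(g, z) = (g/(-1 + z))/2 = g/(2*(-1 + z)))
32402/(-36918) - 14118/q(-45, -182) = 32402/(-36918) - 14118/((½)*(-45)/(-1 - 182)) = 32402*(-1/36918) - 14118/((½)*(-45)/(-183)) = -16201/18459 - 14118/((½)*(-45)*(-1/183)) = -16201/18459 - 14118/15/122 = -16201/18459 - 14118*122/15 = -16201/18459 - 574132/5 = -10597983593/92295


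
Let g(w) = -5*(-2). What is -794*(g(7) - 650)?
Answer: 508160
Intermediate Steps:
g(w) = 10
-794*(g(7) - 650) = -794*(10 - 650) = -794*(-640) = 508160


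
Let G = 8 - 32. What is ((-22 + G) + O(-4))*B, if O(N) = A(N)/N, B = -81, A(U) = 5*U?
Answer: 3321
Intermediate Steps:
G = -24
O(N) = 5 (O(N) = (5*N)/N = 5)
((-22 + G) + O(-4))*B = ((-22 - 24) + 5)*(-81) = (-46 + 5)*(-81) = -41*(-81) = 3321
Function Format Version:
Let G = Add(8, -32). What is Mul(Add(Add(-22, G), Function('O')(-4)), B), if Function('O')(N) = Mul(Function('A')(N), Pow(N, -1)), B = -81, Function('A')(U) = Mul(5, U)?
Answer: 3321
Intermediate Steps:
G = -24
Function('O')(N) = 5 (Function('O')(N) = Mul(Mul(5, N), Pow(N, -1)) = 5)
Mul(Add(Add(-22, G), Function('O')(-4)), B) = Mul(Add(Add(-22, -24), 5), -81) = Mul(Add(-46, 5), -81) = Mul(-41, -81) = 3321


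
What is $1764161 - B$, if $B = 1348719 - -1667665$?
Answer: $-1252223$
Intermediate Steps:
$B = 3016384$ ($B = 1348719 + 1667665 = 3016384$)
$1764161 - B = 1764161 - 3016384 = -1252223$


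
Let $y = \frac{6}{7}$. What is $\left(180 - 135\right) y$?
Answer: $\frac{270}{7} \approx 38.571$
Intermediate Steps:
$y = \frac{6}{7}$ ($y = 6 \cdot \frac{1}{7} = \frac{6}{7} \approx 0.85714$)
$\left(180 - 135\right) y = \left(180 - 135\right) \frac{6}{7} = 45 \cdot \frac{6}{7} = \frac{270}{7}$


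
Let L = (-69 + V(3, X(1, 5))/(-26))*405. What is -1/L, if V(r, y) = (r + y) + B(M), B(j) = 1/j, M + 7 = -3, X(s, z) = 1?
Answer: 4/112023 ≈ 3.5707e-5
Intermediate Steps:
M = -10 (M = -7 - 3 = -10)
B(j) = 1/j
V(r, y) = -⅒ + r + y (V(r, y) = (r + y) + 1/(-10) = (r + y) - ⅒ = -⅒ + r + y)
L = -112023/4 (L = (-69 + (-⅒ + 3 + 1)/(-26))*405 = (-69 - 1/26*39/10)*405 = (-69 - 3/20)*405 = -1383/20*405 = -112023/4 ≈ -28006.)
-1/L = -1/(-112023/4) = -1*(-4/112023) = 4/112023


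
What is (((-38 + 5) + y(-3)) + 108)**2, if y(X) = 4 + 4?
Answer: 6889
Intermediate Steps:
y(X) = 8
(((-38 + 5) + y(-3)) + 108)**2 = (((-38 + 5) + 8) + 108)**2 = ((-33 + 8) + 108)**2 = (-25 + 108)**2 = 83**2 = 6889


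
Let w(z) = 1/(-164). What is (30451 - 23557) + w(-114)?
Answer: 1130615/164 ≈ 6894.0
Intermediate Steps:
w(z) = -1/164
(30451 - 23557) + w(-114) = (30451 - 23557) - 1/164 = 6894 - 1/164 = 1130615/164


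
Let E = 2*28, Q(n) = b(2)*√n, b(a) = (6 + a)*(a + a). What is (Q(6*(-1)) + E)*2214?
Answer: 123984 + 70848*I*√6 ≈ 1.2398e+5 + 1.7354e+5*I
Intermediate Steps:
b(a) = 2*a*(6 + a) (b(a) = (6 + a)*(2*a) = 2*a*(6 + a))
Q(n) = 32*√n (Q(n) = (2*2*(6 + 2))*√n = (2*2*8)*√n = 32*√n)
E = 56
(Q(6*(-1)) + E)*2214 = (32*√(6*(-1)) + 56)*2214 = (32*√(-6) + 56)*2214 = (32*(I*√6) + 56)*2214 = (32*I*√6 + 56)*2214 = (56 + 32*I*√6)*2214 = 123984 + 70848*I*√6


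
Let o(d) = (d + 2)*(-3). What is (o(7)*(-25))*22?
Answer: 14850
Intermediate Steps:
o(d) = -6 - 3*d (o(d) = (2 + d)*(-3) = -6 - 3*d)
(o(7)*(-25))*22 = ((-6 - 3*7)*(-25))*22 = ((-6 - 21)*(-25))*22 = -27*(-25)*22 = 675*22 = 14850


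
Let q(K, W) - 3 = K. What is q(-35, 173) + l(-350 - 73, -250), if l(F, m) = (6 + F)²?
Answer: 173857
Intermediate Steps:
q(K, W) = 3 + K
q(-35, 173) + l(-350 - 73, -250) = (3 - 35) + (6 + (-350 - 73))² = -32 + (6 - 423)² = -32 + (-417)² = -32 + 173889 = 173857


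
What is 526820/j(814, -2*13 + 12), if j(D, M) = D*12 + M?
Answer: 263410/4877 ≈ 54.011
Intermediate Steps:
j(D, M) = M + 12*D (j(D, M) = 12*D + M = M + 12*D)
526820/j(814, -2*13 + 12) = 526820/((-2*13 + 12) + 12*814) = 526820/((-26 + 12) + 9768) = 526820/(-14 + 9768) = 526820/9754 = 526820*(1/9754) = 263410/4877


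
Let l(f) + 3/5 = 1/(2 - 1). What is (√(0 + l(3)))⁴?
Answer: 4/25 ≈ 0.16000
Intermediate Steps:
l(f) = ⅖ (l(f) = -⅗ + 1/(2 - 1) = -⅗ + 1/1 = -⅗ + 1 = ⅖)
(√(0 + l(3)))⁴ = (√(0 + ⅖))⁴ = (√(⅖))⁴ = (√10/5)⁴ = 4/25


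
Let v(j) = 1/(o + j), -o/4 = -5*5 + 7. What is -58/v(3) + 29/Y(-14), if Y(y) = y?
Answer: -60929/14 ≈ -4352.1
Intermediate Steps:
o = 72 (o = -4*(-5*5 + 7) = -4*(-25 + 7) = -4*(-18) = 72)
v(j) = 1/(72 + j)
-58/v(3) + 29/Y(-14) = -58/(1/(72 + 3)) + 29/(-14) = -58/(1/75) + 29*(-1/14) = -58/1/75 - 29/14 = -58*75 - 29/14 = -4350 - 29/14 = -60929/14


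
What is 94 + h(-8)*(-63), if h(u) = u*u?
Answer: -3938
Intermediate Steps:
h(u) = u²
94 + h(-8)*(-63) = 94 + (-8)²*(-63) = 94 + 64*(-63) = 94 - 4032 = -3938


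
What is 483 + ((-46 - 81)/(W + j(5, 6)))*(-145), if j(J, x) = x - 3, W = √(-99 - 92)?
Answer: 30369/40 - 3683*I*√191/40 ≈ 759.22 - 1272.5*I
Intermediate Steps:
W = I*√191 (W = √(-191) = I*√191 ≈ 13.82*I)
j(J, x) = -3 + x
483 + ((-46 - 81)/(W + j(5, 6)))*(-145) = 483 + ((-46 - 81)/(I*√191 + (-3 + 6)))*(-145) = 483 - 127/(I*√191 + 3)*(-145) = 483 - 127/(3 + I*√191)*(-145) = 483 + 18415/(3 + I*√191)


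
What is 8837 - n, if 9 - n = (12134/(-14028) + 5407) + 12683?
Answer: 188796785/7014 ≈ 26917.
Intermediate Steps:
n = -126814067/7014 (n = 9 - ((12134/(-14028) + 5407) + 12683) = 9 - ((12134*(-1/14028) + 5407) + 12683) = 9 - ((-6067/7014 + 5407) + 12683) = 9 - (37918631/7014 + 12683) = 9 - 1*126877193/7014 = 9 - 126877193/7014 = -126814067/7014 ≈ -18080.)
8837 - n = 8837 - 1*(-126814067/7014) = 8837 + 126814067/7014 = 188796785/7014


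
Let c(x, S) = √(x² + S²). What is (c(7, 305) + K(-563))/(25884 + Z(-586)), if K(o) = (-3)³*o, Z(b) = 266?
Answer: 15201/26150 + √93074/26150 ≈ 0.59297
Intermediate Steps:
c(x, S) = √(S² + x²)
K(o) = -27*o
(c(7, 305) + K(-563))/(25884 + Z(-586)) = (√(305² + 7²) - 27*(-563))/(25884 + 266) = (√(93025 + 49) + 15201)/26150 = (√93074 + 15201)*(1/26150) = (15201 + √93074)*(1/26150) = 15201/26150 + √93074/26150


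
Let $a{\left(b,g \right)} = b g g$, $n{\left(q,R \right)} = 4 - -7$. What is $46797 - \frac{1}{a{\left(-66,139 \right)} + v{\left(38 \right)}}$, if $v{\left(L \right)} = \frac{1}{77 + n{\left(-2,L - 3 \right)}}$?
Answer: $\frac{5251389326587}{112216367} \approx 46797.0$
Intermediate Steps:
$n{\left(q,R \right)} = 11$ ($n{\left(q,R \right)} = 4 + 7 = 11$)
$a{\left(b,g \right)} = b g^{2}$
$v{\left(L \right)} = \frac{1}{88}$ ($v{\left(L \right)} = \frac{1}{77 + 11} = \frac{1}{88}$)
$46797 - \frac{1}{a{\left(-66,139 \right)} + v{\left(38 \right)}} = 46797 - \frac{1}{- 66 \cdot 139^{2} + \frac{1}{88}} = 46797 - \frac{1}{\left(-66\right) 19321 + \frac{1}{88}} = 46797 - \frac{1}{-1275186 + \frac{1}{88}} = 46797 - \frac{1}{- \frac{112216367}{88}} = 46797 - - \frac{88}{112216367} = 46797 + \frac{88}{112216367} = \frac{5251389326587}{112216367}$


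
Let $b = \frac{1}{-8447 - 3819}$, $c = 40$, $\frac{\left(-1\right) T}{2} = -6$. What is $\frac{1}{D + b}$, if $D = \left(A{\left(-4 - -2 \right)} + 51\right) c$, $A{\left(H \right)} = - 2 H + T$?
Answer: $\frac{12266}{32872879} \approx 0.00037313$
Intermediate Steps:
$T = 12$ ($T = \left(-2\right) \left(-6\right) = 12$)
$A{\left(H \right)} = 12 - 2 H$ ($A{\left(H \right)} = - 2 H + 12 = 12 - 2 H$)
$D = 2680$ ($D = \left(\left(12 - 2 \left(-4 - -2\right)\right) + 51\right) 40 = \left(\left(12 - 2 \left(-4 + 2\right)\right) + 51\right) 40 = \left(\left(12 - -4\right) + 51\right) 40 = \left(\left(12 + 4\right) + 51\right) 40 = \left(16 + 51\right) 40 = 67 \cdot 40 = 2680$)
$b = - \frac{1}{12266}$ ($b = \frac{1}{-12266} = - \frac{1}{12266} \approx -8.1526 \cdot 10^{-5}$)
$\frac{1}{D + b} = \frac{1}{2680 - \frac{1}{12266}} = \frac{1}{\frac{32872879}{12266}} = \frac{12266}{32872879}$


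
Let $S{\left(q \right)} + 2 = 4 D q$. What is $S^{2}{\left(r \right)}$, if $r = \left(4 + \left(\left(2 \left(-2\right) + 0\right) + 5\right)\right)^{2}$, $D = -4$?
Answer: $161604$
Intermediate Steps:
$r = 25$ ($r = \left(4 + \left(\left(-4 + 0\right) + 5\right)\right)^{2} = \left(4 + \left(-4 + 5\right)\right)^{2} = \left(4 + 1\right)^{2} = 5^{2} = 25$)
$S{\left(q \right)} = -2 - 16 q$ ($S{\left(q \right)} = -2 + 4 \left(-4\right) q = -2 - 16 q$)
$S^{2}{\left(r \right)} = \left(-2 - 400\right)^{2} = \left(-402\right)^{2} = 161604$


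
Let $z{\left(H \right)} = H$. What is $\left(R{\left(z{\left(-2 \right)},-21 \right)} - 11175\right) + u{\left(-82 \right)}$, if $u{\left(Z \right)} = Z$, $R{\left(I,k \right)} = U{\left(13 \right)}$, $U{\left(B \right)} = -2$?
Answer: $-11259$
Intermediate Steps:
$R{\left(I,k \right)} = -2$
$\left(R{\left(z{\left(-2 \right)},-21 \right)} - 11175\right) + u{\left(-82 \right)} = \left(-2 - 11175\right) - 82 = -11177 - 82 = -11259$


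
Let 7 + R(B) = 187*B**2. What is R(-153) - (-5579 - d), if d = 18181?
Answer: 4401236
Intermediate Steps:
R(B) = -7 + 187*B**2
R(-153) - (-5579 - d) = (-7 + 187*(-153)**2) - (-5579 - 1*18181) = (-7 + 187*23409) - (-5579 - 18181) = (-7 + 4377483) - 1*(-23760) = 4377476 + 23760 = 4401236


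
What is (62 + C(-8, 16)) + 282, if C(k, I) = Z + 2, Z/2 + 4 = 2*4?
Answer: 354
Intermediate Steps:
Z = 8 (Z = -8 + 2*(2*4) = -8 + 2*8 = -8 + 16 = 8)
C(k, I) = 10 (C(k, I) = 8 + 2 = 10)
(62 + C(-8, 16)) + 282 = (62 + 10) + 282 = 72 + 282 = 354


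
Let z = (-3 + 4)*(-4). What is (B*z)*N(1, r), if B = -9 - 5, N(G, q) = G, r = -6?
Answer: 56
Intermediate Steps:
z = -4 (z = 1*(-4) = -4)
B = -14
(B*z)*N(1, r) = -14*(-4)*1 = 56*1 = 56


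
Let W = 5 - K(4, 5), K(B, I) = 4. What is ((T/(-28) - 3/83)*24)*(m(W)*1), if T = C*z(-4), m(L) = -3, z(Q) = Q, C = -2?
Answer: 13464/581 ≈ 23.174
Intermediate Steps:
W = 1 (W = 5 - 1*4 = 5 - 4 = 1)
T = 8 (T = -2*(-4) = 8)
((T/(-28) - 3/83)*24)*(m(W)*1) = ((8/(-28) - 3/83)*24)*(-3*1) = ((8*(-1/28) - 3*1/83)*24)*(-3) = ((-2/7 - 3/83)*24)*(-3) = -187/581*24*(-3) = -4488/581*(-3) = 13464/581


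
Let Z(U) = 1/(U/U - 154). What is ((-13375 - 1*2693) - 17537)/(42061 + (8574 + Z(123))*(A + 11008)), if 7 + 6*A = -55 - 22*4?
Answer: -131835/369593984 ≈ -0.00035670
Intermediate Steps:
Z(U) = -1/153 (Z(U) = 1/(1 - 154) = 1/(-153) = -1/153)
A = -25 (A = -7/6 + (-55 - 22*4)/6 = -7/6 + (-55 - 88)/6 = -7/6 + (⅙)*(-143) = -7/6 - 143/6 = -25)
((-13375 - 1*2693) - 17537)/(42061 + (8574 + Z(123))*(A + 11008)) = ((-13375 - 1*2693) - 17537)/(42061 + (8574 - 1/153)*(-25 + 11008)) = ((-13375 - 2693) - 17537)/(42061 + (1311821/153)*10983) = (-16068 - 17537)/(42061 + 4802576681/51) = -33605/4804721792/51 = -33605*51/4804721792 = -131835/369593984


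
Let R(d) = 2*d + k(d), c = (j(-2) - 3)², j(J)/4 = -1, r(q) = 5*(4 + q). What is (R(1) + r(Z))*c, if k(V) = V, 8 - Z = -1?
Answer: 3332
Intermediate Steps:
Z = 9 (Z = 8 - 1*(-1) = 8 + 1 = 9)
r(q) = 20 + 5*q
j(J) = -4 (j(J) = 4*(-1) = -4)
c = 49 (c = (-4 - 3)² = (-7)² = 49)
R(d) = 3*d (R(d) = 2*d + d = 3*d)
(R(1) + r(Z))*c = (3*1 + (20 + 5*9))*49 = (3 + (20 + 45))*49 = (3 + 65)*49 = 68*49 = 3332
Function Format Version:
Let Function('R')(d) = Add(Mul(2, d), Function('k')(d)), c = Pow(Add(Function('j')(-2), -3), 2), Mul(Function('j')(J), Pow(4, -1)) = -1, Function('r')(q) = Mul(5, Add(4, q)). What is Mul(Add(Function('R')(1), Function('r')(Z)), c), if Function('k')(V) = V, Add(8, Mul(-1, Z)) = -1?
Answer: 3332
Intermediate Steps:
Z = 9 (Z = Add(8, Mul(-1, -1)) = Add(8, 1) = 9)
Function('r')(q) = Add(20, Mul(5, q))
Function('j')(J) = -4 (Function('j')(J) = Mul(4, -1) = -4)
c = 49 (c = Pow(Add(-4, -3), 2) = Pow(-7, 2) = 49)
Function('R')(d) = Mul(3, d) (Function('R')(d) = Add(Mul(2, d), d) = Mul(3, d))
Mul(Add(Function('R')(1), Function('r')(Z)), c) = Mul(Add(Mul(3, 1), Add(20, Mul(5, 9))), 49) = Mul(Add(3, Add(20, 45)), 49) = Mul(Add(3, 65), 49) = Mul(68, 49) = 3332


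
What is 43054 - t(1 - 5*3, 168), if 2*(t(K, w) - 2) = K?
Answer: 43059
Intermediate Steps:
t(K, w) = 2 + K/2
43054 - t(1 - 5*3, 168) = 43054 - (2 + (1 - 5*3)/2) = 43054 - (2 + (1 - 15)/2) = 43054 - (2 + (½)*(-14)) = 43054 - (2 - 7) = 43054 - 1*(-5) = 43054 + 5 = 43059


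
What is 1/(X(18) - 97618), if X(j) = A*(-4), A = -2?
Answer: -1/97610 ≈ -1.0245e-5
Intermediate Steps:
X(j) = 8 (X(j) = -2*(-4) = 8)
1/(X(18) - 97618) = 1/(8 - 97618) = 1/(-97610) = -1/97610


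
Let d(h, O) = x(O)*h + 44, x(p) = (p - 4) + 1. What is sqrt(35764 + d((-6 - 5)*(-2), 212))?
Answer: sqrt(40406) ≈ 201.01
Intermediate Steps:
x(p) = -3 + p (x(p) = (-4 + p) + 1 = -3 + p)
d(h, O) = 44 + h*(-3 + O) (d(h, O) = (-3 + O)*h + 44 = h*(-3 + O) + 44 = 44 + h*(-3 + O))
sqrt(35764 + d((-6 - 5)*(-2), 212)) = sqrt(35764 + (44 + ((-6 - 5)*(-2))*(-3 + 212))) = sqrt(35764 + (44 - 11*(-2)*209)) = sqrt(35764 + (44 + 22*209)) = sqrt(35764 + (44 + 4598)) = sqrt(35764 + 4642) = sqrt(40406)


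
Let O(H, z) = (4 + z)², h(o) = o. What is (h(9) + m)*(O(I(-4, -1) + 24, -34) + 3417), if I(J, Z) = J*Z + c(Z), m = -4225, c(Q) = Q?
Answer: -18200472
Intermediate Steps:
I(J, Z) = Z + J*Z (I(J, Z) = J*Z + Z = Z + J*Z)
(h(9) + m)*(O(I(-4, -1) + 24, -34) + 3417) = (9 - 4225)*((4 - 34)² + 3417) = -4216*((-30)² + 3417) = -4216*(900 + 3417) = -4216*4317 = -18200472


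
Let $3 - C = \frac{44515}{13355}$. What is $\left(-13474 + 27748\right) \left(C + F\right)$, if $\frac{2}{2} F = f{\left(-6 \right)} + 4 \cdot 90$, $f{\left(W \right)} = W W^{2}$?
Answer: $\frac{5477419116}{2671} \approx 2.0507 \cdot 10^{6}$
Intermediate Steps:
$f{\left(W \right)} = W^{3}$
$C = - \frac{890}{2671}$ ($C = 3 - \frac{44515}{13355} = 3 - 44515 \cdot \frac{1}{13355} = 3 - \frac{8903}{2671} = - \frac{890}{2671} \approx -0.33321$)
$F = 144$ ($F = \left(-6\right)^{3} + 4 \cdot 90 = -216 + 360 = 144$)
$\left(-13474 + 27748\right) \left(C + F\right) = \left(-13474 + 27748\right) \left(- \frac{890}{2671} + 144\right) = 14274 \cdot \frac{383734}{2671} = \frac{5477419116}{2671}$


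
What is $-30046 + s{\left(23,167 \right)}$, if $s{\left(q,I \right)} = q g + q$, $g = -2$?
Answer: $-30069$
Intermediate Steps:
$s{\left(q,I \right)} = - q$ ($s{\left(q,I \right)} = q \left(-2\right) + q = - 2 q + q = - q$)
$-30046 + s{\left(23,167 \right)} = -30046 - 23 = -30069$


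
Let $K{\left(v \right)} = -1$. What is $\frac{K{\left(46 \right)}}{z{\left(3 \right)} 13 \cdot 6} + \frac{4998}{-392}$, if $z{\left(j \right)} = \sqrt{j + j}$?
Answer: $- \frac{51}{4} - \frac{\sqrt{6}}{468} \approx -12.755$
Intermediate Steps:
$z{\left(j \right)} = \sqrt{2} \sqrt{j}$ ($z{\left(j \right)} = \sqrt{2 j} = \sqrt{2} \sqrt{j}$)
$\frac{K{\left(46 \right)}}{z{\left(3 \right)} 13 \cdot 6} + \frac{4998}{-392} = - \frac{1}{\sqrt{2} \sqrt{3} \cdot 13 \cdot 6} + \frac{4998}{-392} = - \frac{1}{\sqrt{6} \cdot 13 \cdot 6} + 4998 \left(- \frac{1}{392}\right) = - \frac{1}{13 \sqrt{6} \cdot 6} - \frac{51}{4} = - \frac{1}{78 \sqrt{6}} - \frac{51}{4} = - \frac{\sqrt{6}}{468} - \frac{51}{4} = - \frac{51}{4} - \frac{\sqrt{6}}{468}$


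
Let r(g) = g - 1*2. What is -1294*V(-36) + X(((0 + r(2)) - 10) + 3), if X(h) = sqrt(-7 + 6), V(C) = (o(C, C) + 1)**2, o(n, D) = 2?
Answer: -11646 + I ≈ -11646.0 + 1.0*I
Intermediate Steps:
r(g) = -2 + g (r(g) = g - 2 = -2 + g)
V(C) = 9 (V(C) = (2 + 1)**2 = 3**2 = 9)
X(h) = I (X(h) = sqrt(-1) = I)
-1294*V(-36) + X(((0 + r(2)) - 10) + 3) = -1294*9 + I = -11646 + I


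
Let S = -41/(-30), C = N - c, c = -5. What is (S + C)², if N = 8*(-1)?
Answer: 2401/900 ≈ 2.6678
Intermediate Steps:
N = -8
C = -3 (C = -8 - 1*(-5) = -8 + 5 = -3)
S = 41/30 (S = -41*(-1/30) = 41/30 ≈ 1.3667)
(S + C)² = (41/30 - 3)² = (-49/30)² = 2401/900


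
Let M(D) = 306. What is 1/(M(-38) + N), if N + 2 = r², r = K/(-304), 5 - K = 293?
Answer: 361/110068 ≈ 0.0032798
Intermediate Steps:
K = -288 (K = 5 - 1*293 = 5 - 293 = -288)
r = 18/19 (r = -288/(-304) = -288*(-1/304) = 18/19 ≈ 0.94737)
N = -398/361 (N = -2 + (18/19)² = -2 + 324/361 = -398/361 ≈ -1.1025)
1/(M(-38) + N) = 1/(306 - 398/361) = 1/(110068/361) = 361/110068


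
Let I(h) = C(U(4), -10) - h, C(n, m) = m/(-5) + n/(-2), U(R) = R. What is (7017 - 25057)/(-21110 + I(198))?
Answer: 4510/5327 ≈ 0.84663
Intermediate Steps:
C(n, m) = -n/2 - m/5 (C(n, m) = m*(-⅕) + n*(-½) = -m/5 - n/2 = -n/2 - m/5)
I(h) = -h (I(h) = (-½*4 - ⅕*(-10)) - h = (-2 + 2) - h = 0 - h = -h)
(7017 - 25057)/(-21110 + I(198)) = (7017 - 25057)/(-21110 - 1*198) = -18040/(-21110 - 198) = -18040/(-21308) = -18040*(-1/21308) = 4510/5327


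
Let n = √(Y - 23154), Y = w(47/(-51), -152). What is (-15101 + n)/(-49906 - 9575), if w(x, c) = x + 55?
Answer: 15101/59481 - 4*I*√3755181/3033531 ≈ 0.25388 - 0.0025552*I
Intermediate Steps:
w(x, c) = 55 + x
Y = 2758/51 (Y = 55 + 47/(-51) = 55 + 47*(-1/51) = 55 - 47/51 = 2758/51 ≈ 54.078)
n = 4*I*√3755181/51 (n = √(2758/51 - 23154) = √(-1178096/51) = 4*I*√3755181/51 ≈ 151.99*I)
(-15101 + n)/(-49906 - 9575) = (-15101 + 4*I*√3755181/51)/(-49906 - 9575) = (-15101 + 4*I*√3755181/51)/(-59481) = (-15101 + 4*I*√3755181/51)*(-1/59481) = 15101/59481 - 4*I*√3755181/3033531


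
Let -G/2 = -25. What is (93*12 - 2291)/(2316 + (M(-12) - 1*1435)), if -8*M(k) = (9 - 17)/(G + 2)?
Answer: -61100/45813 ≈ -1.3337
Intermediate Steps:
G = 50 (G = -2*(-25) = 50)
M(k) = 1/52 (M(k) = -(9 - 17)/(8*(50 + 2)) = -(-1)/52 = -1/8*(-2/13) = 1/52)
(93*12 - 2291)/(2316 + (M(-12) - 1*1435)) = (93*12 - 2291)/(2316 + (1/52 - 1*1435)) = (1116 - 2291)/(2316 + (1/52 - 1435)) = -1175/(2316 - 74619/52) = -1175/45813/52 = -1175*52/45813 = -61100/45813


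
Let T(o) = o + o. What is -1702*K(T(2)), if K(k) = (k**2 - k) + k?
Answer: -27232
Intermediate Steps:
T(o) = 2*o
K(k) = k**2
-1702*K(T(2)) = -1702*(2*2)**2 = -1702*4**2 = -1702*16 = -27232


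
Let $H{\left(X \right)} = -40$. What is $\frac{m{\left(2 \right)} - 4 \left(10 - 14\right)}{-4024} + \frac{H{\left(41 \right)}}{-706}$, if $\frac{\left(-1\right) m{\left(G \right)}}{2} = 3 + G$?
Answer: $\frac{39181}{710236} \approx 0.055166$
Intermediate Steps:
$m{\left(G \right)} = -6 - 2 G$ ($m{\left(G \right)} = - 2 \left(3 + G\right) = -6 - 2 G$)
$\frac{m{\left(2 \right)} - 4 \left(10 - 14\right)}{-4024} + \frac{H{\left(41 \right)}}{-706} = \frac{\left(-6 - 4\right) - 4 \left(10 - 14\right)}{-4024} - \frac{40}{-706} = \left(\left(-6 - 4\right) - -16\right) \left(- \frac{1}{4024}\right) - - \frac{20}{353} = \left(-10 + 16\right) \left(- \frac{1}{4024}\right) + \frac{20}{353} = 6 \left(- \frac{1}{4024}\right) + \frac{20}{353} = - \frac{3}{2012} + \frac{20}{353} = \frac{39181}{710236}$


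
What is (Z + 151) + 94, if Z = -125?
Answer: 120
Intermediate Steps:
(Z + 151) + 94 = (-125 + 151) + 94 = 26 + 94 = 120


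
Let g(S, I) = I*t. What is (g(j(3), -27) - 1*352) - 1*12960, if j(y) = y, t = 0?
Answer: -13312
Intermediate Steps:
g(S, I) = 0 (g(S, I) = I*0 = 0)
(g(j(3), -27) - 1*352) - 1*12960 = (0 - 1*352) - 1*12960 = (0 - 352) - 12960 = -352 - 12960 = -13312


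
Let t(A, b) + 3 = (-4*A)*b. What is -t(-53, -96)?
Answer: 20355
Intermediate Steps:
t(A, b) = -3 - 4*A*b (t(A, b) = -3 + (-4*A)*b = -3 - 4*A*b)
-t(-53, -96) = -(-3 - 4*(-53)*(-96)) = -(-3 - 20352) = -1*(-20355) = 20355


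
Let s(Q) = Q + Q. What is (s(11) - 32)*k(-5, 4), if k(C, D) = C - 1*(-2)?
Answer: 30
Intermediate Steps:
s(Q) = 2*Q
k(C, D) = 2 + C (k(C, D) = C + 2 = 2 + C)
(s(11) - 32)*k(-5, 4) = (2*11 - 32)*(2 - 5) = (22 - 32)*(-3) = -10*(-3) = 30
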